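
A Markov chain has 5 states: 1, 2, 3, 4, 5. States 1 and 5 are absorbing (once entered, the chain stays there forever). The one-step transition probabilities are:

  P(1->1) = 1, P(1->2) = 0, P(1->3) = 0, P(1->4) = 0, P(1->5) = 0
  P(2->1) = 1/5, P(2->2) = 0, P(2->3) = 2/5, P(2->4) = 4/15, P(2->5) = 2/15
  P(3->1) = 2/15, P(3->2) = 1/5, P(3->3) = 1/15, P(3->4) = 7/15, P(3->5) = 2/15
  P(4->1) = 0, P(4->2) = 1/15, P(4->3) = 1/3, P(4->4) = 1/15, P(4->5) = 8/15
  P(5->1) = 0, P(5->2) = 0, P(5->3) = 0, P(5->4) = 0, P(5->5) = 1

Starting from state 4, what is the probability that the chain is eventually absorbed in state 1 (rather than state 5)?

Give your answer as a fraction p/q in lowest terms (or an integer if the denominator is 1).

Let a_i = P(absorbed in 1 | start in state i).
Boundary conditions: a_1 = 1, a_5 = 0.
For each transient state i, a_i = sum_j P(i->j) * a_j:
  a_2 = 1/5*a_1 + 0*a_2 + 2/5*a_3 + 4/15*a_4 + 2/15*a_5
  a_3 = 2/15*a_1 + 1/5*a_2 + 1/15*a_3 + 7/15*a_4 + 2/15*a_5
  a_4 = 0*a_1 + 1/15*a_2 + 1/3*a_3 + 1/15*a_4 + 8/15*a_5

Substituting a_1 = 1 and a_5 = 0, rearrange to (I - Q) a = r where r[i] = P(i -> 1):
  [1, -2/5, -4/15] . (a_2, a_3, a_4) = 1/5
  [-1/5, 14/15, -7/15] . (a_2, a_3, a_4) = 2/15
  [-1/15, -1/3, 14/15] . (a_2, a_3, a_4) = 0

Solving yields:
  a_2 = 691/2005
  a_3 = 559/2005
  a_4 = 249/2005

Starting state is 4, so the absorption probability is a_4 = 249/2005.

Answer: 249/2005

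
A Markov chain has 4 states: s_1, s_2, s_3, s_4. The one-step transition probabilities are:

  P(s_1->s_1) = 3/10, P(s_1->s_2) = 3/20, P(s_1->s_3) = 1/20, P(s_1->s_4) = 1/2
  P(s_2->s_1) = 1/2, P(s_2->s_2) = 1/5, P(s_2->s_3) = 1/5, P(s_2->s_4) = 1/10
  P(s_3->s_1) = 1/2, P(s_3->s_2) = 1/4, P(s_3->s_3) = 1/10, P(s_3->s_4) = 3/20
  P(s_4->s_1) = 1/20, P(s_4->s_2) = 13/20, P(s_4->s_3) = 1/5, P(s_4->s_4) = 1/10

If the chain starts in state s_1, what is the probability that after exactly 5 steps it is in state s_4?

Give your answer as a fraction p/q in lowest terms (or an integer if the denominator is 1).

Answer: 31127/128000

Derivation:
Computing P^5 by repeated multiplication:
P^1 =
  s_1: [3/10, 3/20, 1/20, 1/2]
  s_2: [1/2, 1/5, 1/5, 1/10]
  s_3: [1/2, 1/4, 1/10, 3/20]
  s_4: [1/20, 13/20, 1/5, 1/10]
P^2 =
  s_1: [43/200, 33/80, 3/20, 89/400]
  s_2: [71/200, 23/100, 21/200, 31/100]
  s_3: [133/400, 99/400, 23/200, 61/200]
  s_4: [89/200, 101/400, 69/400, 13/100]
P^3 =
  s_1: [571/1600, 19/64, 611/4000, 387/2000]
  s_2: [579/2000, 327/1000, 109/800, 989/4000]
  s_3: [237/800, 2611/8000, 1109/8000, 191/800]
  s_4: [141/400, 1959/8000, 29/250, 2293/8000]
P^4 =
  s_1: [6831/20000, 44299/160000, 20991/160000, 20031/80000]
  s_2: [26467/80000, 759/2500, 2859/20000, 17809/80000]
  s_3: [5333/16000, 47929/160000, 1417/10000, 36069/160000]
  s_4: [48083/160000, 10149/32000, 5421/40000, 617/2500]
P^5 =
  s_1: [20417/64000, 966901/3200000, 217037/1600000, 31127/128000]
  s_2: [533851/1600000, 1861/6400, 217727/1600000, 95793/400000]
  s_3: [1062059/3200000, 933963/3200000, 217333/1600000, 24041/100000]
  s_4: [263069/800000, 968993/3200000, 452383/3200000, 181587/800000]

(P^5)[s_1 -> s_4] = 31127/128000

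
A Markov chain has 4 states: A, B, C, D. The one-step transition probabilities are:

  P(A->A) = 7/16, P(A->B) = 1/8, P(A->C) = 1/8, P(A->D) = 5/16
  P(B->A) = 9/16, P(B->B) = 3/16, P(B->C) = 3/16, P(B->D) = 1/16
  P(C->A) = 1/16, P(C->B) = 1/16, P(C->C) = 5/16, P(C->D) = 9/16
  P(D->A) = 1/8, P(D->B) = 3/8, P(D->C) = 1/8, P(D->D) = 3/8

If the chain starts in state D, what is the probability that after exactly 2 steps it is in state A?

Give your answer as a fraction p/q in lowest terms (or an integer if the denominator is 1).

Computing P^2 by repeated multiplication:
P^1 =
  A: [7/16, 1/8, 1/8, 5/16]
  B: [9/16, 3/16, 3/16, 1/16]
  C: [1/16, 1/16, 5/16, 9/16]
  D: [1/8, 3/8, 1/8, 3/8]
P^2 =
  A: [79/256, 13/64, 5/32, 85/256]
  B: [95/256, 9/64, 11/64, 81/256]
  C: [39/256, 1/4, 3/16, 105/256]
  D: [41/128, 15/64, 11/64, 35/128]

(P^2)[D -> A] = 41/128

Answer: 41/128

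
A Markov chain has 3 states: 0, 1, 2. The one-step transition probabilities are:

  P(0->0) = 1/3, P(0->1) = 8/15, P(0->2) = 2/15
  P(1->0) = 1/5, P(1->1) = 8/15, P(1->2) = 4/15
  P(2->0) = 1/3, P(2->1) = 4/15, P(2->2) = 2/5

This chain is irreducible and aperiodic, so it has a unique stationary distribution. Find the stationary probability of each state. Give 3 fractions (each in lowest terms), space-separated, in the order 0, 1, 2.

The stationary distribution satisfies pi = pi * P, i.e.:
  pi_0 = 1/3*pi_0 + 1/5*pi_1 + 1/3*pi_2
  pi_1 = 8/15*pi_0 + 8/15*pi_1 + 4/15*pi_2
  pi_2 = 2/15*pi_0 + 4/15*pi_1 + 2/5*pi_2
with normalization: pi_0 + pi_1 + pi_2 = 1.

Using the first 2 balance equations plus normalization, the linear system A*pi = b is:
  [-2/3, 1/5, 1/3] . pi = 0
  [8/15, -7/15, 4/15] . pi = 0
  [1, 1, 1] . pi = 1

Solving yields:
  pi_0 = 47/173
  pi_1 = 80/173
  pi_2 = 46/173

Verification (pi * P):
  47/173*1/3 + 80/173*1/5 + 46/173*1/3 = 47/173 = pi_0  (ok)
  47/173*8/15 + 80/173*8/15 + 46/173*4/15 = 80/173 = pi_1  (ok)
  47/173*2/15 + 80/173*4/15 + 46/173*2/5 = 46/173 = pi_2  (ok)

Answer: 47/173 80/173 46/173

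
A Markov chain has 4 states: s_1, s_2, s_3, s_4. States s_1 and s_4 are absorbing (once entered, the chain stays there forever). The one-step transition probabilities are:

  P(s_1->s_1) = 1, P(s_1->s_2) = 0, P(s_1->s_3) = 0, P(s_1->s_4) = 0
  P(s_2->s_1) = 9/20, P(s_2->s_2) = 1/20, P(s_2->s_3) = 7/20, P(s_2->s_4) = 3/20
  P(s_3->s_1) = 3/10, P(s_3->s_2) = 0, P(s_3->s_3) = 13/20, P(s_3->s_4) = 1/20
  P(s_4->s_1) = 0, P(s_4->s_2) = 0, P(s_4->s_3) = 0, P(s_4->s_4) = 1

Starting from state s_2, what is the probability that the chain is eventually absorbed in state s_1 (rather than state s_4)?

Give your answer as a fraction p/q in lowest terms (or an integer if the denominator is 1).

Let a_i = P(absorbed in s_1 | start in state i).
Boundary conditions: a_s_1 = 1, a_s_4 = 0.
For each transient state i, a_i = sum_j P(i->j) * a_j:
  a_s_2 = 9/20*a_s_1 + 1/20*a_s_2 + 7/20*a_s_3 + 3/20*a_s_4
  a_s_3 = 3/10*a_s_1 + 0*a_s_2 + 13/20*a_s_3 + 1/20*a_s_4

Substituting a_s_1 = 1 and a_s_4 = 0, rearrange to (I - Q) a = r where r[i] = P(i -> s_1):
  [19/20, -7/20] . (a_s_2, a_s_3) = 9/20
  [0, 7/20] . (a_s_2, a_s_3) = 3/10

Solving yields:
  a_s_2 = 15/19
  a_s_3 = 6/7

Starting state is s_2, so the absorption probability is a_s_2 = 15/19.

Answer: 15/19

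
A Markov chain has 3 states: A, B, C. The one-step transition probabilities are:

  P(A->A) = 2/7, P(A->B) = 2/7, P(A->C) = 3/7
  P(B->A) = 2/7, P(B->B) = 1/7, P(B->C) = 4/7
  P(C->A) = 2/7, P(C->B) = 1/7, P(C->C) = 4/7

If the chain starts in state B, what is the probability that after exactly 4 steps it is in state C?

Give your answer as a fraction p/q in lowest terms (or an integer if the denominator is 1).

Answer: 26/49

Derivation:
Computing P^4 by repeated multiplication:
P^1 =
  A: [2/7, 2/7, 3/7]
  B: [2/7, 1/7, 4/7]
  C: [2/7, 1/7, 4/7]
P^2 =
  A: [2/7, 9/49, 26/49]
  B: [2/7, 9/49, 26/49]
  C: [2/7, 9/49, 26/49]
P^3 =
  A: [2/7, 9/49, 26/49]
  B: [2/7, 9/49, 26/49]
  C: [2/7, 9/49, 26/49]
P^4 =
  A: [2/7, 9/49, 26/49]
  B: [2/7, 9/49, 26/49]
  C: [2/7, 9/49, 26/49]

(P^4)[B -> C] = 26/49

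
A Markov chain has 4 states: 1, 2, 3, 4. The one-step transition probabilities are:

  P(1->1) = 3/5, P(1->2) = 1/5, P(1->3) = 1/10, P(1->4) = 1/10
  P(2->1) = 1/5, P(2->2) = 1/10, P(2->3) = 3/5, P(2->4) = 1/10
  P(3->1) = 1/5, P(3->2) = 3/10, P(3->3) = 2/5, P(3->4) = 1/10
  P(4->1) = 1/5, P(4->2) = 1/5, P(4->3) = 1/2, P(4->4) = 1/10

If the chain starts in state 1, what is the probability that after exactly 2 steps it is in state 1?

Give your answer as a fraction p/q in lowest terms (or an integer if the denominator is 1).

Answer: 11/25

Derivation:
Computing P^2 by repeated multiplication:
P^1 =
  1: [3/5, 1/5, 1/10, 1/10]
  2: [1/5, 1/10, 3/5, 1/10]
  3: [1/5, 3/10, 2/5, 1/10]
  4: [1/5, 1/5, 1/2, 1/10]
P^2 =
  1: [11/25, 19/100, 27/100, 1/10]
  2: [7/25, 1/4, 37/100, 1/10]
  3: [7/25, 21/100, 41/100, 1/10]
  4: [7/25, 23/100, 39/100, 1/10]

(P^2)[1 -> 1] = 11/25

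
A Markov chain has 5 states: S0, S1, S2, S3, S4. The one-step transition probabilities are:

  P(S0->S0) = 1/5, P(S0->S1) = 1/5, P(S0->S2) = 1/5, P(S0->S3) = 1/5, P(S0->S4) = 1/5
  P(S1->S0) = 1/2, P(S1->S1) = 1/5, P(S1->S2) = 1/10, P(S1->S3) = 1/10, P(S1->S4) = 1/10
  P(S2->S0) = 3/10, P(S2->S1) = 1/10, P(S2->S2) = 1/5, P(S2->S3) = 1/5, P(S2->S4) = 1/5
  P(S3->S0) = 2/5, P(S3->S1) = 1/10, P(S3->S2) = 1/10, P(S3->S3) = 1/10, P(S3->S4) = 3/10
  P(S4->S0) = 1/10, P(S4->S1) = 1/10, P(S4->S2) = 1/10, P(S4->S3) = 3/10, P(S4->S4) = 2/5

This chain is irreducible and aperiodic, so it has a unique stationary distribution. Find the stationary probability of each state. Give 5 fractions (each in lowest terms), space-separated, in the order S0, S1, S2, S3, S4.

The stationary distribution satisfies pi = pi * P, i.e.:
  pi_S0 = 1/5*pi_S0 + 1/2*pi_S1 + 3/10*pi_S2 + 2/5*pi_S3 + 1/10*pi_S4
  pi_S1 = 1/5*pi_S0 + 1/5*pi_S1 + 1/10*pi_S2 + 1/10*pi_S3 + 1/10*pi_S4
  pi_S2 = 1/5*pi_S0 + 1/10*pi_S1 + 1/5*pi_S2 + 1/10*pi_S3 + 1/10*pi_S4
  pi_S3 = 1/5*pi_S0 + 1/10*pi_S1 + 1/5*pi_S2 + 1/10*pi_S3 + 3/10*pi_S4
  pi_S4 = 1/5*pi_S0 + 1/10*pi_S1 + 1/5*pi_S2 + 3/10*pi_S3 + 2/5*pi_S4
with normalization: pi_S0 + pi_S1 + pi_S2 + pi_S3 + pi_S4 = 1.

Using the first 4 balance equations plus normalization, the linear system A*pi = b is:
  [-4/5, 1/2, 3/10, 2/5, 1/10] . pi = 0
  [1/5, -4/5, 1/10, 1/10, 1/10] . pi = 0
  [1/5, 1/10, -4/5, 1/10, 1/10] . pi = 0
  [1/5, 1/10, 1/5, -9/10, 3/10] . pi = 0
  [1, 1, 1, 1, 1] . pi = 1

Solving yields:
  pi_S0 = 7/26
  pi_S1 = 11/78
  pi_S2 = 11/78
  pi_S3 = 5/26
  pi_S4 = 10/39

Verification (pi * P):
  7/26*1/5 + 11/78*1/2 + 11/78*3/10 + 5/26*2/5 + 10/39*1/10 = 7/26 = pi_S0  (ok)
  7/26*1/5 + 11/78*1/5 + 11/78*1/10 + 5/26*1/10 + 10/39*1/10 = 11/78 = pi_S1  (ok)
  7/26*1/5 + 11/78*1/10 + 11/78*1/5 + 5/26*1/10 + 10/39*1/10 = 11/78 = pi_S2  (ok)
  7/26*1/5 + 11/78*1/10 + 11/78*1/5 + 5/26*1/10 + 10/39*3/10 = 5/26 = pi_S3  (ok)
  7/26*1/5 + 11/78*1/10 + 11/78*1/5 + 5/26*3/10 + 10/39*2/5 = 10/39 = pi_S4  (ok)

Answer: 7/26 11/78 11/78 5/26 10/39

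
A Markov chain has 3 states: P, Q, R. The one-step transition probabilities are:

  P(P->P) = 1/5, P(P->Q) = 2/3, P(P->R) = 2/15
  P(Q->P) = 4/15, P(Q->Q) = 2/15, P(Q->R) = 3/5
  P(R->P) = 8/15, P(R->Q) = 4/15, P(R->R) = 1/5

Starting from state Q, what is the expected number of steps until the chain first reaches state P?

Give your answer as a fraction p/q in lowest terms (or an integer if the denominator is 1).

Answer: 21/8

Derivation:
Let h_i = expected steps to first reach P from state i.
Boundary: h_P = 0.
First-step equations for the other states:
  h_Q = 1 + 4/15*h_P + 2/15*h_Q + 3/5*h_R
  h_R = 1 + 8/15*h_P + 4/15*h_Q + 1/5*h_R

Substituting h_P = 0 and rearranging gives the linear system (I - Q) h = 1:
  [13/15, -3/5] . (h_Q, h_R) = 1
  [-4/15, 4/5] . (h_Q, h_R) = 1

Solving yields:
  h_Q = 21/8
  h_R = 17/8

Starting state is Q, so the expected hitting time is h_Q = 21/8.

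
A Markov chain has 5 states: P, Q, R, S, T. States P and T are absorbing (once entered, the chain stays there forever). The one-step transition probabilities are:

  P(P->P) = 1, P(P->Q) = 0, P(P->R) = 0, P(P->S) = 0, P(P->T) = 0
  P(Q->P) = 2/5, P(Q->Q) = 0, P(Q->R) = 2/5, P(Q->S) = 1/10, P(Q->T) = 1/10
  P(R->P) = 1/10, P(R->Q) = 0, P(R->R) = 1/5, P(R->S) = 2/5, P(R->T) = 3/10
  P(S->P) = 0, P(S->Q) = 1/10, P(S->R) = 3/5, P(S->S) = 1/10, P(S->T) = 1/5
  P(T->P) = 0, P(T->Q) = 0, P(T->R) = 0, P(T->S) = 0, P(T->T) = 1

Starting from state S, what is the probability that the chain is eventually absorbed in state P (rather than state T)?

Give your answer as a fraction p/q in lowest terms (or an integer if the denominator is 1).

Answer: 4/19

Derivation:
Let a_i = P(absorbed in P | start in state i).
Boundary conditions: a_P = 1, a_T = 0.
For each transient state i, a_i = sum_j P(i->j) * a_j:
  a_Q = 2/5*a_P + 0*a_Q + 2/5*a_R + 1/10*a_S + 1/10*a_T
  a_R = 1/10*a_P + 0*a_Q + 1/5*a_R + 2/5*a_S + 3/10*a_T
  a_S = 0*a_P + 1/10*a_Q + 3/5*a_R + 1/10*a_S + 1/5*a_T

Substituting a_P = 1 and a_T = 0, rearrange to (I - Q) a = r where r[i] = P(i -> P):
  [1, -2/5, -1/10] . (a_Q, a_R, a_S) = 2/5
  [0, 4/5, -2/5] . (a_Q, a_R, a_S) = 1/10
  [-1/10, -3/5, 9/10] . (a_Q, a_R, a_S) = 0

Solving yields:
  a_Q = 39/76
  a_R = 35/152
  a_S = 4/19

Starting state is S, so the absorption probability is a_S = 4/19.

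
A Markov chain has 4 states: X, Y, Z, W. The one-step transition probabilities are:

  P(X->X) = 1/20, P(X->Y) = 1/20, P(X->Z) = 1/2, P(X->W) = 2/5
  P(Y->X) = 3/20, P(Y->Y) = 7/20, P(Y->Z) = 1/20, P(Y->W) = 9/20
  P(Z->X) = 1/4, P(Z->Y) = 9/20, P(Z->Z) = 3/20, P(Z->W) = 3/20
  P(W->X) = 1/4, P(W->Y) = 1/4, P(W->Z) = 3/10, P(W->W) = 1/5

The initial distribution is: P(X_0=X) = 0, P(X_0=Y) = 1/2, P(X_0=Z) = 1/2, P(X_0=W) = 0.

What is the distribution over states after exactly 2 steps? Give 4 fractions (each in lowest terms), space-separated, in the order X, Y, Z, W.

Answer: 17/100 27/100 9/40 67/200

Derivation:
Propagating the distribution step by step (d_{t+1} = d_t * P):
d_0 = (X=0, Y=1/2, Z=1/2, W=0)
  d_1[X] = 0*1/20 + 1/2*3/20 + 1/2*1/4 + 0*1/4 = 1/5
  d_1[Y] = 0*1/20 + 1/2*7/20 + 1/2*9/20 + 0*1/4 = 2/5
  d_1[Z] = 0*1/2 + 1/2*1/20 + 1/2*3/20 + 0*3/10 = 1/10
  d_1[W] = 0*2/5 + 1/2*9/20 + 1/2*3/20 + 0*1/5 = 3/10
d_1 = (X=1/5, Y=2/5, Z=1/10, W=3/10)
  d_2[X] = 1/5*1/20 + 2/5*3/20 + 1/10*1/4 + 3/10*1/4 = 17/100
  d_2[Y] = 1/5*1/20 + 2/5*7/20 + 1/10*9/20 + 3/10*1/4 = 27/100
  d_2[Z] = 1/5*1/2 + 2/5*1/20 + 1/10*3/20 + 3/10*3/10 = 9/40
  d_2[W] = 1/5*2/5 + 2/5*9/20 + 1/10*3/20 + 3/10*1/5 = 67/200
d_2 = (X=17/100, Y=27/100, Z=9/40, W=67/200)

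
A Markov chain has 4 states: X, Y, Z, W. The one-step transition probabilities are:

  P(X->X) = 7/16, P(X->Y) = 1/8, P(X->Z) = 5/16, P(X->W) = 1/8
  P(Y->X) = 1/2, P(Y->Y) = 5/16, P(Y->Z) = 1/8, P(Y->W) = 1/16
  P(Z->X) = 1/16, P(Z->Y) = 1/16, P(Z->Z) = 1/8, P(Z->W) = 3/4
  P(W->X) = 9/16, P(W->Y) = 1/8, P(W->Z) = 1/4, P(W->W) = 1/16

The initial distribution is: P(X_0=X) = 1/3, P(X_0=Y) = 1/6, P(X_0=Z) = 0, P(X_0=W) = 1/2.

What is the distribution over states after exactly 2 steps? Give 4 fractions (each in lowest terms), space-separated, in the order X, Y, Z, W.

Answer: 559/1536 71/512 355/1536 409/1536

Derivation:
Propagating the distribution step by step (d_{t+1} = d_t * P):
d_0 = (X=1/3, Y=1/6, Z=0, W=1/2)
  d_1[X] = 1/3*7/16 + 1/6*1/2 + 0*1/16 + 1/2*9/16 = 49/96
  d_1[Y] = 1/3*1/8 + 1/6*5/16 + 0*1/16 + 1/2*1/8 = 5/32
  d_1[Z] = 1/3*5/16 + 1/6*1/8 + 0*1/8 + 1/2*1/4 = 1/4
  d_1[W] = 1/3*1/8 + 1/6*1/16 + 0*3/4 + 1/2*1/16 = 1/12
d_1 = (X=49/96, Y=5/32, Z=1/4, W=1/12)
  d_2[X] = 49/96*7/16 + 5/32*1/2 + 1/4*1/16 + 1/12*9/16 = 559/1536
  d_2[Y] = 49/96*1/8 + 5/32*5/16 + 1/4*1/16 + 1/12*1/8 = 71/512
  d_2[Z] = 49/96*5/16 + 5/32*1/8 + 1/4*1/8 + 1/12*1/4 = 355/1536
  d_2[W] = 49/96*1/8 + 5/32*1/16 + 1/4*3/4 + 1/12*1/16 = 409/1536
d_2 = (X=559/1536, Y=71/512, Z=355/1536, W=409/1536)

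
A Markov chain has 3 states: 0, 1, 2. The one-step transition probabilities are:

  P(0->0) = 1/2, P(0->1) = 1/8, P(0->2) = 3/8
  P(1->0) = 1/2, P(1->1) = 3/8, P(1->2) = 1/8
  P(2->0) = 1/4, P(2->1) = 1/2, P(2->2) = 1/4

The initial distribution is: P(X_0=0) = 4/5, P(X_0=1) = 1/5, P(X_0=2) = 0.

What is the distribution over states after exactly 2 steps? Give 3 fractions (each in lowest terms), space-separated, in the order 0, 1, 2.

Answer: 67/160 93/320 93/320

Derivation:
Propagating the distribution step by step (d_{t+1} = d_t * P):
d_0 = (0=4/5, 1=1/5, 2=0)
  d_1[0] = 4/5*1/2 + 1/5*1/2 + 0*1/4 = 1/2
  d_1[1] = 4/5*1/8 + 1/5*3/8 + 0*1/2 = 7/40
  d_1[2] = 4/5*3/8 + 1/5*1/8 + 0*1/4 = 13/40
d_1 = (0=1/2, 1=7/40, 2=13/40)
  d_2[0] = 1/2*1/2 + 7/40*1/2 + 13/40*1/4 = 67/160
  d_2[1] = 1/2*1/8 + 7/40*3/8 + 13/40*1/2 = 93/320
  d_2[2] = 1/2*3/8 + 7/40*1/8 + 13/40*1/4 = 93/320
d_2 = (0=67/160, 1=93/320, 2=93/320)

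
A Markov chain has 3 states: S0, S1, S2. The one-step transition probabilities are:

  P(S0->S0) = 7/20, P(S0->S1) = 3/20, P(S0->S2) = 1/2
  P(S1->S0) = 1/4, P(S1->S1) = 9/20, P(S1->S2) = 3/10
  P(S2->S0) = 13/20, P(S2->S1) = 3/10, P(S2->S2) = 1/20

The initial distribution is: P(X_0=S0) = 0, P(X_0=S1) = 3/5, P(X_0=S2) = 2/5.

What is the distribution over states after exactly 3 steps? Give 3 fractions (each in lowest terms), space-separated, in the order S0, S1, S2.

Propagating the distribution step by step (d_{t+1} = d_t * P):
d_0 = (S0=0, S1=3/5, S2=2/5)
  d_1[S0] = 0*7/20 + 3/5*1/4 + 2/5*13/20 = 41/100
  d_1[S1] = 0*3/20 + 3/5*9/20 + 2/5*3/10 = 39/100
  d_1[S2] = 0*1/2 + 3/5*3/10 + 2/5*1/20 = 1/5
d_1 = (S0=41/100, S1=39/100, S2=1/5)
  d_2[S0] = 41/100*7/20 + 39/100*1/4 + 1/5*13/20 = 371/1000
  d_2[S1] = 41/100*3/20 + 39/100*9/20 + 1/5*3/10 = 297/1000
  d_2[S2] = 41/100*1/2 + 39/100*3/10 + 1/5*1/20 = 83/250
d_2 = (S0=371/1000, S1=297/1000, S2=83/250)
  d_3[S0] = 371/1000*7/20 + 297/1000*1/4 + 83/250*13/20 = 4199/10000
  d_3[S1] = 371/1000*3/20 + 297/1000*9/20 + 83/250*3/10 = 2889/10000
  d_3[S2] = 371/1000*1/2 + 297/1000*3/10 + 83/250*1/20 = 182/625
d_3 = (S0=4199/10000, S1=2889/10000, S2=182/625)

Answer: 4199/10000 2889/10000 182/625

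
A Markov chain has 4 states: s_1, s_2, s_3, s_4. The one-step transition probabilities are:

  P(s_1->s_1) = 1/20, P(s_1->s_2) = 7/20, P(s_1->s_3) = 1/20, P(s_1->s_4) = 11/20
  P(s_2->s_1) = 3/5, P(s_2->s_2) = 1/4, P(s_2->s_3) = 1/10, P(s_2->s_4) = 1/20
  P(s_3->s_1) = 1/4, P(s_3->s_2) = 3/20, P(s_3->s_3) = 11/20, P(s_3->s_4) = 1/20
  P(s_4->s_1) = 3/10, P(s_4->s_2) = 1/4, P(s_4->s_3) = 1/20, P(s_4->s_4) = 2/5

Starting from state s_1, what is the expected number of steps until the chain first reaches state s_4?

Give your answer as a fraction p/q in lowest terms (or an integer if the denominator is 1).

Let h_i = expected steps to first reach s_4 from state i.
Boundary: h_s_4 = 0.
First-step equations for the other states:
  h_s_1 = 1 + 1/20*h_s_1 + 7/20*h_s_2 + 1/20*h_s_3 + 11/20*h_s_4
  h_s_2 = 1 + 3/5*h_s_1 + 1/4*h_s_2 + 1/10*h_s_3 + 1/20*h_s_4
  h_s_3 = 1 + 1/4*h_s_1 + 3/20*h_s_2 + 11/20*h_s_3 + 1/20*h_s_4

Substituting h_s_4 = 0 and rearranging gives the linear system (I - Q) h = 1:
  [19/20, -7/20, -1/20] . (h_s_1, h_s_2, h_s_3) = 1
  [-3/5, 3/4, -1/10] . (h_s_1, h_s_2, h_s_3) = 1
  [-1/4, -3/20, 9/20] . (h_s_1, h_s_2, h_s_3) = 1

Solving yields:
  h_s_1 = 2240/757
  h_s_2 = 3340/757
  h_s_3 = 4040/757

Starting state is s_1, so the expected hitting time is h_s_1 = 2240/757.

Answer: 2240/757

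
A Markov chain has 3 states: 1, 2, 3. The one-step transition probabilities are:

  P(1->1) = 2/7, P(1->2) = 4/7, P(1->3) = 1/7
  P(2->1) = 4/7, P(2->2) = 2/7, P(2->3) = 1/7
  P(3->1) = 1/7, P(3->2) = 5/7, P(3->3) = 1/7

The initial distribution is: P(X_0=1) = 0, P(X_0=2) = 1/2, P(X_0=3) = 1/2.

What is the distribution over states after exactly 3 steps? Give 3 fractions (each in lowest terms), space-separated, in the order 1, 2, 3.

Propagating the distribution step by step (d_{t+1} = d_t * P):
d_0 = (1=0, 2=1/2, 3=1/2)
  d_1[1] = 0*2/7 + 1/2*4/7 + 1/2*1/7 = 5/14
  d_1[2] = 0*4/7 + 1/2*2/7 + 1/2*5/7 = 1/2
  d_1[3] = 0*1/7 + 1/2*1/7 + 1/2*1/7 = 1/7
d_1 = (1=5/14, 2=1/2, 3=1/7)
  d_2[1] = 5/14*2/7 + 1/2*4/7 + 1/7*1/7 = 20/49
  d_2[2] = 5/14*4/7 + 1/2*2/7 + 1/7*5/7 = 22/49
  d_2[3] = 5/14*1/7 + 1/2*1/7 + 1/7*1/7 = 1/7
d_2 = (1=20/49, 2=22/49, 3=1/7)
  d_3[1] = 20/49*2/7 + 22/49*4/7 + 1/7*1/7 = 135/343
  d_3[2] = 20/49*4/7 + 22/49*2/7 + 1/7*5/7 = 159/343
  d_3[3] = 20/49*1/7 + 22/49*1/7 + 1/7*1/7 = 1/7
d_3 = (1=135/343, 2=159/343, 3=1/7)

Answer: 135/343 159/343 1/7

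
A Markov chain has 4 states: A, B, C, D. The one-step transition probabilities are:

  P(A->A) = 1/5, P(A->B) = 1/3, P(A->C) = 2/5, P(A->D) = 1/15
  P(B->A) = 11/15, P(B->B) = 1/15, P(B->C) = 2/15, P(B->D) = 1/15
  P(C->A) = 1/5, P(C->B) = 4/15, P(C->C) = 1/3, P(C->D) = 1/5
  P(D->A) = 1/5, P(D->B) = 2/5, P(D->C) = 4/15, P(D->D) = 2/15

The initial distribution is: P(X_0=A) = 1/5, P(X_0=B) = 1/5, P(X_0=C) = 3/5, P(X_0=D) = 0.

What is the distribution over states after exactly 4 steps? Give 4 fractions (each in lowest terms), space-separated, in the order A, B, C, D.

Propagating the distribution step by step (d_{t+1} = d_t * P):
d_0 = (A=1/5, B=1/5, C=3/5, D=0)
  d_1[A] = 1/5*1/5 + 1/5*11/15 + 3/5*1/5 + 0*1/5 = 23/75
  d_1[B] = 1/5*1/3 + 1/5*1/15 + 3/5*4/15 + 0*2/5 = 6/25
  d_1[C] = 1/5*2/5 + 1/5*2/15 + 3/5*1/3 + 0*4/15 = 23/75
  d_1[D] = 1/5*1/15 + 1/5*1/15 + 3/5*1/5 + 0*2/15 = 11/75
d_1 = (A=23/75, B=6/25, C=23/75, D=11/75)
  d_2[A] = 23/75*1/5 + 6/25*11/15 + 23/75*1/5 + 11/75*1/5 = 41/125
  d_2[B] = 23/75*1/3 + 6/25*1/15 + 23/75*4/15 + 11/75*2/5 = 97/375
  d_2[C] = 23/75*2/5 + 6/25*2/15 + 23/75*1/3 + 11/75*4/15 = 37/125
  d_2[D] = 23/75*1/15 + 6/25*1/15 + 23/75*1/5 + 11/75*2/15 = 44/375
d_2 = (A=41/125, B=97/375, C=37/125, D=44/375)
  d_3[A] = 41/125*1/5 + 97/375*11/15 + 37/125*1/5 + 44/375*1/5 = 1901/5625
  d_3[B] = 41/125*1/3 + 97/375*1/15 + 37/125*4/15 + 44/375*2/5 = 284/1125
  d_3[C] = 41/125*2/5 + 97/375*2/15 + 37/125*1/3 + 44/375*4/15 = 1663/5625
  d_3[D] = 41/125*1/15 + 97/375*1/15 + 37/125*1/5 + 44/375*2/15 = 641/5625
d_3 = (A=1901/5625, B=284/1125, C=1663/5625, D=641/5625)
  d_4[A] = 1901/5625*1/5 + 284/1125*11/15 + 1663/5625*1/5 + 641/5625*1/5 = 5647/16875
  d_4[B] = 1901/5625*1/3 + 284/1125*1/15 + 1663/5625*4/15 + 641/5625*2/5 = 7141/28125
  d_4[C] = 1901/5625*2/5 + 284/1125*2/15 + 1663/5625*1/3 + 641/5625*4/15 = 67/225
  d_4[D] = 1901/5625*1/15 + 284/1125*1/15 + 1663/5625*1/5 + 641/5625*2/15 = 9592/84375
d_4 = (A=5647/16875, B=7141/28125, C=67/225, D=9592/84375)

Answer: 5647/16875 7141/28125 67/225 9592/84375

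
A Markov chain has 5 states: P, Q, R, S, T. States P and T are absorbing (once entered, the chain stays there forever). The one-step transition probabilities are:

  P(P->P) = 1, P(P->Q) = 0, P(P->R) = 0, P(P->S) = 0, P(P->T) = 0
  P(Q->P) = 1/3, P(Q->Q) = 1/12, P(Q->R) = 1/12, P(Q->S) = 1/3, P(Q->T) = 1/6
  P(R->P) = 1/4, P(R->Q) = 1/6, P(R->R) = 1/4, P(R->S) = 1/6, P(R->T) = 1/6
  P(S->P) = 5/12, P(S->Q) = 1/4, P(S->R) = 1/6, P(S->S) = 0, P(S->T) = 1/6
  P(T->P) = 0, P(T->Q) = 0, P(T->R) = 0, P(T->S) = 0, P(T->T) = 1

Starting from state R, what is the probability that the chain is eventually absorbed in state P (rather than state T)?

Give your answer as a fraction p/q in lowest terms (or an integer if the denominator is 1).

Answer: 7/11

Derivation:
Let a_i = P(absorbed in P | start in state i).
Boundary conditions: a_P = 1, a_T = 0.
For each transient state i, a_i = sum_j P(i->j) * a_j:
  a_Q = 1/3*a_P + 1/12*a_Q + 1/12*a_R + 1/3*a_S + 1/6*a_T
  a_R = 1/4*a_P + 1/6*a_Q + 1/4*a_R + 1/6*a_S + 1/6*a_T
  a_S = 5/12*a_P + 1/4*a_Q + 1/6*a_R + 0*a_S + 1/6*a_T

Substituting a_P = 1 and a_T = 0, rearrange to (I - Q) a = r where r[i] = P(i -> P):
  [11/12, -1/12, -1/3] . (a_Q, a_R, a_S) = 1/3
  [-1/6, 3/4, -1/6] . (a_Q, a_R, a_S) = 1/4
  [-1/4, -1/6, 1] . (a_Q, a_R, a_S) = 5/12

Solving yields:
  a_Q = 37/55
  a_R = 7/11
  a_S = 38/55

Starting state is R, so the absorption probability is a_R = 7/11.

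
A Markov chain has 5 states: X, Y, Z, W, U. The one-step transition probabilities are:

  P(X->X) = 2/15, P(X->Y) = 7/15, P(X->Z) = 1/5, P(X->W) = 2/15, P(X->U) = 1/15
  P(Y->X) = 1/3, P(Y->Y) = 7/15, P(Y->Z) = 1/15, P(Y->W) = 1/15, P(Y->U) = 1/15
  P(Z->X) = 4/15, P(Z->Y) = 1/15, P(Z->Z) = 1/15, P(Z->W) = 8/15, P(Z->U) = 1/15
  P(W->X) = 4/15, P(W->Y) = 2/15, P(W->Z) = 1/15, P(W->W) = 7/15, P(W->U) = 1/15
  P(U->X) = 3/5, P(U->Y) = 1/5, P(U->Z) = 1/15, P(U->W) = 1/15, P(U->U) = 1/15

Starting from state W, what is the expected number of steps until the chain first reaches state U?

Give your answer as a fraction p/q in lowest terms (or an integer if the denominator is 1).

Answer: 15

Derivation:
Let h_i = expected steps to first reach U from state i.
Boundary: h_U = 0.
First-step equations for the other states:
  h_X = 1 + 2/15*h_X + 7/15*h_Y + 1/5*h_Z + 2/15*h_W + 1/15*h_U
  h_Y = 1 + 1/3*h_X + 7/15*h_Y + 1/15*h_Z + 1/15*h_W + 1/15*h_U
  h_Z = 1 + 4/15*h_X + 1/15*h_Y + 1/15*h_Z + 8/15*h_W + 1/15*h_U
  h_W = 1 + 4/15*h_X + 2/15*h_Y + 1/15*h_Z + 7/15*h_W + 1/15*h_U

Substituting h_U = 0 and rearranging gives the linear system (I - Q) h = 1:
  [13/15, -7/15, -1/5, -2/15] . (h_X, h_Y, h_Z, h_W) = 1
  [-1/3, 8/15, -1/15, -1/15] . (h_X, h_Y, h_Z, h_W) = 1
  [-4/15, -1/15, 14/15, -8/15] . (h_X, h_Y, h_Z, h_W) = 1
  [-4/15, -2/15, -1/15, 8/15] . (h_X, h_Y, h_Z, h_W) = 1

Solving yields:
  h_X = 15
  h_Y = 15
  h_Z = 15
  h_W = 15

Starting state is W, so the expected hitting time is h_W = 15.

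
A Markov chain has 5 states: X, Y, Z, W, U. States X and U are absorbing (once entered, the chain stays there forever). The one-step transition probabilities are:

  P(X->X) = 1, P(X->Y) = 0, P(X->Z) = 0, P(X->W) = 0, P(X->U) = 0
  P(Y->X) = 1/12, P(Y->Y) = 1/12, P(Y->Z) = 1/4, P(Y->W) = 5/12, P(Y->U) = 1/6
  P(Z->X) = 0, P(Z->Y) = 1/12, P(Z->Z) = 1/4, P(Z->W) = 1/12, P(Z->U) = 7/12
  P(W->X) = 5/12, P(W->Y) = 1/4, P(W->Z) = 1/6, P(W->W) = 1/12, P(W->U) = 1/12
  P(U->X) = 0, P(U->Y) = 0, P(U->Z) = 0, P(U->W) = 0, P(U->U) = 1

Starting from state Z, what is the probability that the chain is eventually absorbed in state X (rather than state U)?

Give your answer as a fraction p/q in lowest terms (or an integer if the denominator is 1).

Answer: 47/440

Derivation:
Let a_i = P(absorbed in X | start in state i).
Boundary conditions: a_X = 1, a_U = 0.
For each transient state i, a_i = sum_j P(i->j) * a_j:
  a_Y = 1/12*a_X + 1/12*a_Y + 1/4*a_Z + 5/12*a_W + 1/6*a_U
  a_Z = 0*a_X + 1/12*a_Y + 1/4*a_Z + 1/12*a_W + 7/12*a_U
  a_W = 5/12*a_X + 1/4*a_Y + 1/6*a_Z + 1/12*a_W + 1/12*a_U

Substituting a_X = 1 and a_U = 0, rearrange to (I - Q) a = r where r[i] = P(i -> X):
  [11/12, -1/4, -5/12] . (a_Y, a_Z, a_W) = 1/12
  [-1/12, 3/4, -1/12] . (a_Y, a_Z, a_W) = 0
  [-1/4, -1/6, 11/12] . (a_Y, a_Z, a_W) = 5/12

Solving yields:
  a_Y = 337/880
  a_Z = 47/440
  a_W = 509/880

Starting state is Z, so the absorption probability is a_Z = 47/440.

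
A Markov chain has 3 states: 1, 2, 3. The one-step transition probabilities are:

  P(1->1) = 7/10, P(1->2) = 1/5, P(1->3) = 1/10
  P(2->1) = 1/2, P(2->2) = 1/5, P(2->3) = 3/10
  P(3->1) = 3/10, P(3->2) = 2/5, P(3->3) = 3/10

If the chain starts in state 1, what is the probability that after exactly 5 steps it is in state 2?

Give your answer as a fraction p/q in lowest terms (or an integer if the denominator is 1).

Computing P^5 by repeated multiplication:
P^1 =
  1: [7/10, 1/5, 1/10]
  2: [1/2, 1/5, 3/10]
  3: [3/10, 2/5, 3/10]
P^2 =
  1: [31/50, 11/50, 4/25]
  2: [27/50, 13/50, 1/5]
  3: [1/2, 13/50, 6/25]
P^3 =
  1: [74/125, 29/125, 22/125]
  2: [71/125, 6/25, 24/125]
  3: [69/125, 31/125, 1/5]
P^4 =
  1: [729/1250, 147/625, 227/1250]
  2: [719/1250, 149/625, 233/1250]
  3: [713/1250, 6/25, 237/1250]
P^5 =
  1: [3627/6250, 1477/6250, 573/3125]
  2: [3611/6250, 1483/6250, 578/3125]
  3: [3601/6250, 1487/6250, 581/3125]

(P^5)[1 -> 2] = 1477/6250

Answer: 1477/6250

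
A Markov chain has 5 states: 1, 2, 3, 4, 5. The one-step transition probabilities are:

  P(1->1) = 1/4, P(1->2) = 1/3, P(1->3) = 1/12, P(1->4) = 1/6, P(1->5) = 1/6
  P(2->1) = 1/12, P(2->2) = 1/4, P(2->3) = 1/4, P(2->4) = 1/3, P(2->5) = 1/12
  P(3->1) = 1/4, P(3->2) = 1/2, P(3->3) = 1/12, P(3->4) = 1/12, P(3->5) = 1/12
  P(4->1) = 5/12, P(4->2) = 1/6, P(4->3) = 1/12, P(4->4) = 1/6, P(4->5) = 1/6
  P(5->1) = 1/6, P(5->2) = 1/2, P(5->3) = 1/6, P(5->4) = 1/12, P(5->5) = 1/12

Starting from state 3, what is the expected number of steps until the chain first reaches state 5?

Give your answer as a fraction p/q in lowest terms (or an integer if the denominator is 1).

Answer: 4108/489

Derivation:
Let h_i = expected steps to first reach 5 from state i.
Boundary: h_5 = 0.
First-step equations for the other states:
  h_1 = 1 + 1/4*h_1 + 1/3*h_2 + 1/12*h_3 + 1/6*h_4 + 1/6*h_5
  h_2 = 1 + 1/12*h_1 + 1/4*h_2 + 1/4*h_3 + 1/3*h_4 + 1/12*h_5
  h_3 = 1 + 1/4*h_1 + 1/2*h_2 + 1/12*h_3 + 1/12*h_4 + 1/12*h_5
  h_4 = 1 + 5/12*h_1 + 1/6*h_2 + 1/12*h_3 + 1/6*h_4 + 1/6*h_5

Substituting h_5 = 0 and rearranging gives the linear system (I - Q) h = 1:
  [3/4, -1/3, -1/12, -1/6] . (h_1, h_2, h_3, h_4) = 1
  [-1/12, 3/4, -1/4, -1/3] . (h_1, h_2, h_3, h_4) = 1
  [-1/4, -1/2, 11/12, -1/12] . (h_1, h_2, h_3, h_4) = 1
  [-5/12, -1/6, -1/12, 5/6] . (h_1, h_2, h_3, h_4) = 1

Solving yields:
  h_1 = 3736/489
  h_2 = 4072/489
  h_3 = 4108/489
  h_4 = 3680/489

Starting state is 3, so the expected hitting time is h_3 = 4108/489.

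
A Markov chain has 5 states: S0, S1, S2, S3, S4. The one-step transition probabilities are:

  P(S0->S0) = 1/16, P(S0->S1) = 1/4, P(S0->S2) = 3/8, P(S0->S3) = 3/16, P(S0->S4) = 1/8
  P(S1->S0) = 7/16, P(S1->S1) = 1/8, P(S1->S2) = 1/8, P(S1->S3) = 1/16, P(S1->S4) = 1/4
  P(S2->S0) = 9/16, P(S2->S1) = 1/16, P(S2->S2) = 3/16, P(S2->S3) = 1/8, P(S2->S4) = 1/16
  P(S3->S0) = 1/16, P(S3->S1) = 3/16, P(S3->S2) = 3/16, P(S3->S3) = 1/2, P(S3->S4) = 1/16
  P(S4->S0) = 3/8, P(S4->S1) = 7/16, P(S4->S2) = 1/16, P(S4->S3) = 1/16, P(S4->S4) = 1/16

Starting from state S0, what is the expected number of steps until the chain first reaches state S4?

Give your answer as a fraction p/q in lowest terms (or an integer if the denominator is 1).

Let h_i = expected steps to first reach S4 from state i.
Boundary: h_S4 = 0.
First-step equations for the other states:
  h_S0 = 1 + 1/16*h_S0 + 1/4*h_S1 + 3/8*h_S2 + 3/16*h_S3 + 1/8*h_S4
  h_S1 = 1 + 7/16*h_S0 + 1/8*h_S1 + 1/8*h_S2 + 1/16*h_S3 + 1/4*h_S4
  h_S2 = 1 + 9/16*h_S0 + 1/16*h_S1 + 3/16*h_S2 + 1/8*h_S3 + 1/16*h_S4
  h_S3 = 1 + 1/16*h_S0 + 3/16*h_S1 + 3/16*h_S2 + 1/2*h_S3 + 1/16*h_S4

Substituting h_S4 = 0 and rearranging gives the linear system (I - Q) h = 1:
  [15/16, -1/4, -3/8, -3/16] . (h_S0, h_S1, h_S2, h_S3) = 1
  [-7/16, 7/8, -1/8, -1/16] . (h_S0, h_S1, h_S2, h_S3) = 1
  [-9/16, -1/16, 13/16, -1/8] . (h_S0, h_S1, h_S2, h_S3) = 1
  [-1/16, -3/16, -3/16, 1/2] . (h_S0, h_S1, h_S2, h_S3) = 1

Solving yields:
  h_S0 = 14240/1667
  h_S1 = 12304/1667
  h_S2 = 15232/1667
  h_S3 = 15440/1667

Starting state is S0, so the expected hitting time is h_S0 = 14240/1667.

Answer: 14240/1667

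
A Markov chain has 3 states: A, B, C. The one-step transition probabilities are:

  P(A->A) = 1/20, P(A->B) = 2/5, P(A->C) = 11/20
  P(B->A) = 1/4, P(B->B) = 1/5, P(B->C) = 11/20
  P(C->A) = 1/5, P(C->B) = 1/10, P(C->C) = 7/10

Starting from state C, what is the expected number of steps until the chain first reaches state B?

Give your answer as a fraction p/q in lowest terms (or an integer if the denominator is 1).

Answer: 46/7

Derivation:
Let h_i = expected steps to first reach B from state i.
Boundary: h_B = 0.
First-step equations for the other states:
  h_A = 1 + 1/20*h_A + 2/5*h_B + 11/20*h_C
  h_C = 1 + 1/5*h_A + 1/10*h_B + 7/10*h_C

Substituting h_B = 0 and rearranging gives the linear system (I - Q) h = 1:
  [19/20, -11/20] . (h_A, h_C) = 1
  [-1/5, 3/10] . (h_A, h_C) = 1

Solving yields:
  h_A = 34/7
  h_C = 46/7

Starting state is C, so the expected hitting time is h_C = 46/7.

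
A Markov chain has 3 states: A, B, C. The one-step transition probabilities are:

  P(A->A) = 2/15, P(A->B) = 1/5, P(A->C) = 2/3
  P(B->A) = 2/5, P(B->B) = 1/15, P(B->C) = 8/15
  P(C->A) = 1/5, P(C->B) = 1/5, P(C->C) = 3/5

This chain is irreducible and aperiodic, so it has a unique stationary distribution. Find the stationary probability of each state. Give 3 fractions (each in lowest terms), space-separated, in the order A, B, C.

Answer: 15/68 3/17 41/68

Derivation:
The stationary distribution satisfies pi = pi * P, i.e.:
  pi_A = 2/15*pi_A + 2/5*pi_B + 1/5*pi_C
  pi_B = 1/5*pi_A + 1/15*pi_B + 1/5*pi_C
  pi_C = 2/3*pi_A + 8/15*pi_B + 3/5*pi_C
with normalization: pi_A + pi_B + pi_C = 1.

Using the first 2 balance equations plus normalization, the linear system A*pi = b is:
  [-13/15, 2/5, 1/5] . pi = 0
  [1/5, -14/15, 1/5] . pi = 0
  [1, 1, 1] . pi = 1

Solving yields:
  pi_A = 15/68
  pi_B = 3/17
  pi_C = 41/68

Verification (pi * P):
  15/68*2/15 + 3/17*2/5 + 41/68*1/5 = 15/68 = pi_A  (ok)
  15/68*1/5 + 3/17*1/15 + 41/68*1/5 = 3/17 = pi_B  (ok)
  15/68*2/3 + 3/17*8/15 + 41/68*3/5 = 41/68 = pi_C  (ok)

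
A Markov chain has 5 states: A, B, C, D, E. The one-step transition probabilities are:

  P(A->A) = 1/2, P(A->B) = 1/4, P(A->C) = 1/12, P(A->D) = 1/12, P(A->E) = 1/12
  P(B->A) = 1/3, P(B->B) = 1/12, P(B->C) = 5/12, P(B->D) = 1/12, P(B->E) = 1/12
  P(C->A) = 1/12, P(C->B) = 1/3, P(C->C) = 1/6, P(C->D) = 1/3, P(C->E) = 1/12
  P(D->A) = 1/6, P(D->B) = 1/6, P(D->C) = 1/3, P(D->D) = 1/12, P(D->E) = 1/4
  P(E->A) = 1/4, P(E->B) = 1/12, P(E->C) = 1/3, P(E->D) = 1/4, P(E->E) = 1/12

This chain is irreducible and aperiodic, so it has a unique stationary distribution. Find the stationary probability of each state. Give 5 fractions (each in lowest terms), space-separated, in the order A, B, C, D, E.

The stationary distribution satisfies pi = pi * P, i.e.:
  pi_A = 1/2*pi_A + 1/3*pi_B + 1/12*pi_C + 1/6*pi_D + 1/4*pi_E
  pi_B = 1/4*pi_A + 1/12*pi_B + 1/3*pi_C + 1/6*pi_D + 1/12*pi_E
  pi_C = 1/12*pi_A + 5/12*pi_B + 1/6*pi_C + 1/3*pi_D + 1/3*pi_E
  pi_D = 1/12*pi_A + 1/12*pi_B + 1/3*pi_C + 1/12*pi_D + 1/4*pi_E
  pi_E = 1/12*pi_A + 1/12*pi_B + 1/12*pi_C + 1/4*pi_D + 1/12*pi_E
with normalization: pi_A + pi_B + pi_C + pi_D + pi_E = 1.

Using the first 4 balance equations plus normalization, the linear system A*pi = b is:
  [-1/2, 1/3, 1/12, 1/6, 1/4] . pi = 0
  [1/4, -11/12, 1/3, 1/6, 1/12] . pi = 0
  [1/12, 5/12, -5/6, 1/3, 1/3] . pi = 0
  [1/12, 1/12, 1/3, -11/12, 1/4] . pi = 0
  [1, 1, 1, 1, 1] . pi = 1

Solving yields:
  pi_A = 1845/6476
  pi_B = 3965/19428
  pi_C = 1162/4857
  pi_D = 523/3238
  pi_E = 357/3238

Verification (pi * P):
  1845/6476*1/2 + 3965/19428*1/3 + 1162/4857*1/12 + 523/3238*1/6 + 357/3238*1/4 = 1845/6476 = pi_A  (ok)
  1845/6476*1/4 + 3965/19428*1/12 + 1162/4857*1/3 + 523/3238*1/6 + 357/3238*1/12 = 3965/19428 = pi_B  (ok)
  1845/6476*1/12 + 3965/19428*5/12 + 1162/4857*1/6 + 523/3238*1/3 + 357/3238*1/3 = 1162/4857 = pi_C  (ok)
  1845/6476*1/12 + 3965/19428*1/12 + 1162/4857*1/3 + 523/3238*1/12 + 357/3238*1/4 = 523/3238 = pi_D  (ok)
  1845/6476*1/12 + 3965/19428*1/12 + 1162/4857*1/12 + 523/3238*1/4 + 357/3238*1/12 = 357/3238 = pi_E  (ok)

Answer: 1845/6476 3965/19428 1162/4857 523/3238 357/3238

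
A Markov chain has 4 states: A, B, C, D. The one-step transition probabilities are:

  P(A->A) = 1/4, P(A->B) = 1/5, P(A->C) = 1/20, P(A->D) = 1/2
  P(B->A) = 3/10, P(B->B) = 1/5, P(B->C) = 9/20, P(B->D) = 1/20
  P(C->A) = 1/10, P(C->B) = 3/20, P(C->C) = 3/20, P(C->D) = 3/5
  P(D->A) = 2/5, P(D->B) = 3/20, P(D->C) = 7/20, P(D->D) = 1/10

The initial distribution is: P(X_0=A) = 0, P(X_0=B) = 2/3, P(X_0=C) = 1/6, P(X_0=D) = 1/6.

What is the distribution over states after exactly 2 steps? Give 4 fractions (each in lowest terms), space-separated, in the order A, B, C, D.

Answer: 269/1200 13/75 31/150 19/48

Derivation:
Propagating the distribution step by step (d_{t+1} = d_t * P):
d_0 = (A=0, B=2/3, C=1/6, D=1/6)
  d_1[A] = 0*1/4 + 2/3*3/10 + 1/6*1/10 + 1/6*2/5 = 17/60
  d_1[B] = 0*1/5 + 2/3*1/5 + 1/6*3/20 + 1/6*3/20 = 11/60
  d_1[C] = 0*1/20 + 2/3*9/20 + 1/6*3/20 + 1/6*7/20 = 23/60
  d_1[D] = 0*1/2 + 2/3*1/20 + 1/6*3/5 + 1/6*1/10 = 3/20
d_1 = (A=17/60, B=11/60, C=23/60, D=3/20)
  d_2[A] = 17/60*1/4 + 11/60*3/10 + 23/60*1/10 + 3/20*2/5 = 269/1200
  d_2[B] = 17/60*1/5 + 11/60*1/5 + 23/60*3/20 + 3/20*3/20 = 13/75
  d_2[C] = 17/60*1/20 + 11/60*9/20 + 23/60*3/20 + 3/20*7/20 = 31/150
  d_2[D] = 17/60*1/2 + 11/60*1/20 + 23/60*3/5 + 3/20*1/10 = 19/48
d_2 = (A=269/1200, B=13/75, C=31/150, D=19/48)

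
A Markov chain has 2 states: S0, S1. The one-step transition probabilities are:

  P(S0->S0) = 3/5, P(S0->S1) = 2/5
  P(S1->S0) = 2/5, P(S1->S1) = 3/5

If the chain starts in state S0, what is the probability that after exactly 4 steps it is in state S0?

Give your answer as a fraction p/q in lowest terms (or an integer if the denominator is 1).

Computing P^4 by repeated multiplication:
P^1 =
  S0: [3/5, 2/5]
  S1: [2/5, 3/5]
P^2 =
  S0: [13/25, 12/25]
  S1: [12/25, 13/25]
P^3 =
  S0: [63/125, 62/125]
  S1: [62/125, 63/125]
P^4 =
  S0: [313/625, 312/625]
  S1: [312/625, 313/625]

(P^4)[S0 -> S0] = 313/625

Answer: 313/625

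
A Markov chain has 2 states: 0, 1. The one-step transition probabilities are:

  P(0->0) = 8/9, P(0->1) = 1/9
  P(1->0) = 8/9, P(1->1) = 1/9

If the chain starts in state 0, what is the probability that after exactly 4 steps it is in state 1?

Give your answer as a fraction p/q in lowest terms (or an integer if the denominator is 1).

Computing P^4 by repeated multiplication:
P^1 =
  0: [8/9, 1/9]
  1: [8/9, 1/9]
P^2 =
  0: [8/9, 1/9]
  1: [8/9, 1/9]
P^3 =
  0: [8/9, 1/9]
  1: [8/9, 1/9]
P^4 =
  0: [8/9, 1/9]
  1: [8/9, 1/9]

(P^4)[0 -> 1] = 1/9

Answer: 1/9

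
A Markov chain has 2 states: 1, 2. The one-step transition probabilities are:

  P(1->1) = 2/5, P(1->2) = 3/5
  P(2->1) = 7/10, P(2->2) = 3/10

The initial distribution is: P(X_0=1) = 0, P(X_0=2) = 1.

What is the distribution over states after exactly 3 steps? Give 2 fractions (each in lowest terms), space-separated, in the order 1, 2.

Answer: 553/1000 447/1000

Derivation:
Propagating the distribution step by step (d_{t+1} = d_t * P):
d_0 = (1=0, 2=1)
  d_1[1] = 0*2/5 + 1*7/10 = 7/10
  d_1[2] = 0*3/5 + 1*3/10 = 3/10
d_1 = (1=7/10, 2=3/10)
  d_2[1] = 7/10*2/5 + 3/10*7/10 = 49/100
  d_2[2] = 7/10*3/5 + 3/10*3/10 = 51/100
d_2 = (1=49/100, 2=51/100)
  d_3[1] = 49/100*2/5 + 51/100*7/10 = 553/1000
  d_3[2] = 49/100*3/5 + 51/100*3/10 = 447/1000
d_3 = (1=553/1000, 2=447/1000)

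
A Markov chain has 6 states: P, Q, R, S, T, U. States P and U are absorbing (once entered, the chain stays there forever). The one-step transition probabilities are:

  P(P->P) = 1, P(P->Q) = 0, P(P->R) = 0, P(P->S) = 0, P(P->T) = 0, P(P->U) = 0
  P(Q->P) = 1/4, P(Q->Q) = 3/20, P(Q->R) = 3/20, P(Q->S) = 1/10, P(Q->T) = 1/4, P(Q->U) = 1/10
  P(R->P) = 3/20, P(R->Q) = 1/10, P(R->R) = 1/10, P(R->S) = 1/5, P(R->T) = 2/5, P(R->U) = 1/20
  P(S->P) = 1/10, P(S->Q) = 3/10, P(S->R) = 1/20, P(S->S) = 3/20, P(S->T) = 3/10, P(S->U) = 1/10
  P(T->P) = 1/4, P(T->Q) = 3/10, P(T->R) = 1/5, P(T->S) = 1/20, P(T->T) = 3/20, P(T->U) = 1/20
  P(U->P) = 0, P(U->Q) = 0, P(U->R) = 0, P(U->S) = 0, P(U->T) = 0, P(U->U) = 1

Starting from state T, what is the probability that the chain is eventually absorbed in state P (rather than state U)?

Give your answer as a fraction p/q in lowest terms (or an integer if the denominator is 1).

Let a_i = P(absorbed in P | start in state i).
Boundary conditions: a_P = 1, a_U = 0.
For each transient state i, a_i = sum_j P(i->j) * a_j:
  a_Q = 1/4*a_P + 3/20*a_Q + 3/20*a_R + 1/10*a_S + 1/4*a_T + 1/10*a_U
  a_R = 3/20*a_P + 1/10*a_Q + 1/10*a_R + 1/5*a_S + 2/5*a_T + 1/20*a_U
  a_S = 1/10*a_P + 3/10*a_Q + 1/20*a_R + 3/20*a_S + 3/10*a_T + 1/10*a_U
  a_T = 1/4*a_P + 3/10*a_Q + 1/5*a_R + 1/20*a_S + 3/20*a_T + 1/20*a_U

Substituting a_P = 1 and a_U = 0, rearrange to (I - Q) a = r where r[i] = P(i -> P):
  [17/20, -3/20, -1/10, -1/4] . (a_Q, a_R, a_S, a_T) = 1/4
  [-1/10, 9/10, -1/5, -2/5] . (a_Q, a_R, a_S, a_T) = 3/20
  [-3/10, -1/20, 17/20, -3/10] . (a_Q, a_R, a_S, a_T) = 1/10
  [-3/10, -1/5, -1/20, 17/20] . (a_Q, a_R, a_S, a_T) = 1/4

Solving yields:
  a_Q = 1760/2403
  a_R = 39277/52866
  a_S = 36527/52866
  a_T = 13535/17622

Starting state is T, so the absorption probability is a_T = 13535/17622.

Answer: 13535/17622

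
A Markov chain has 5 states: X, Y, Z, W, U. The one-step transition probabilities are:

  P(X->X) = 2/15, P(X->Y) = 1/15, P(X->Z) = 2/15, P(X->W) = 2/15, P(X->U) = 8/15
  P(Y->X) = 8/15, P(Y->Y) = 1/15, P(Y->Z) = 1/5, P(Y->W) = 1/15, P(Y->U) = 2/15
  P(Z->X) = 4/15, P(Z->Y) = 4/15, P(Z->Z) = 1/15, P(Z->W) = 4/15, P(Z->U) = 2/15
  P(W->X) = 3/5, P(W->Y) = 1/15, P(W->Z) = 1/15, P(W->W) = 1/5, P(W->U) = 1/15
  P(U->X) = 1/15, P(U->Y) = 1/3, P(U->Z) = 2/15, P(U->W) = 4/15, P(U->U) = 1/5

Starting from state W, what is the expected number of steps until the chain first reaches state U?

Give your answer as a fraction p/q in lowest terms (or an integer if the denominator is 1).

Let h_i = expected steps to first reach U from state i.
Boundary: h_U = 0.
First-step equations for the other states:
  h_X = 1 + 2/15*h_X + 1/15*h_Y + 2/15*h_Z + 2/15*h_W + 8/15*h_U
  h_Y = 1 + 8/15*h_X + 1/15*h_Y + 1/5*h_Z + 1/15*h_W + 2/15*h_U
  h_Z = 1 + 4/15*h_X + 4/15*h_Y + 1/15*h_Z + 4/15*h_W + 2/15*h_U
  h_W = 1 + 3/5*h_X + 1/15*h_Y + 1/15*h_Z + 1/5*h_W + 1/15*h_U

Substituting h_U = 0 and rearranging gives the linear system (I - Q) h = 1:
  [13/15, -1/15, -2/15, -2/15] . (h_X, h_Y, h_Z, h_W) = 1
  [-8/15, 14/15, -1/5, -1/15] . (h_X, h_Y, h_Z, h_W) = 1
  [-4/15, -4/15, 14/15, -4/15] . (h_X, h_Y, h_Z, h_W) = 1
  [-3/5, -1/15, -1/15, 4/5] . (h_X, h_Y, h_Z, h_W) = 1

Solving yields:
  h_X = 50175/18908
  h_Y = 70395/18908
  h_Z = 1305/326
  h_W = 18360/4727

Starting state is W, so the expected hitting time is h_W = 18360/4727.

Answer: 18360/4727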